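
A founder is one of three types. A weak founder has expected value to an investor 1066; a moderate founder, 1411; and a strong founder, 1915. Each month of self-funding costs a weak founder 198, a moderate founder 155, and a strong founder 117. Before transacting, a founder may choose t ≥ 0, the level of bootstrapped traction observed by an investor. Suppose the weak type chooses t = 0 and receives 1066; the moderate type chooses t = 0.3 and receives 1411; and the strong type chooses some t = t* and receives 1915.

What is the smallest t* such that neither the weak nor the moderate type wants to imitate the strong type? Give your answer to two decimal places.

Moderate type (on-path payoff 1411 − 155×0.3 = 1364.5) won't mimic when 1364.5 ≥ 1915 − 155·t*, i.e. t* ≥ 3.55.
Weak type (on-path payoff 1066) won't mimic when 1066 ≥ 1915 − 198·t*, i.e. t* ≥ 4.29.
Both must hold, so t* = max(4.29, 3.55) = 4.29. The weak type's constraint binds.

4.29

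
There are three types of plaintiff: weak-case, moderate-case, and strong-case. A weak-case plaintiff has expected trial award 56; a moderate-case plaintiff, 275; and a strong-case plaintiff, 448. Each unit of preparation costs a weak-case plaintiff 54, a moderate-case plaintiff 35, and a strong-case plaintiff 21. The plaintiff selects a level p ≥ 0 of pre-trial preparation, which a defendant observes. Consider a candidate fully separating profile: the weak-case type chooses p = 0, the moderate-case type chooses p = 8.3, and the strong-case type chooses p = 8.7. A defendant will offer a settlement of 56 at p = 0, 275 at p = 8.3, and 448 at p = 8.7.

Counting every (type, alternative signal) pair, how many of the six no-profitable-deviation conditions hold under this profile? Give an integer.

4

Moderate-case (own payoff 275 − 35×8.3 = -15.5): to p=0 gives 56 → profitable ✗; to p=8.7 gives 448 − 35×8.7 = 143.5 → profitable ✗.
Weak-case (own payoff 56): to p=8.3 gives 275 − 54×8.3 = -173.2 → no gain ✓; to p=8.7 gives 448 − 54×8.7 = -21.8 → no gain ✓.
Strong-case (own payoff 448 − 21×8.7 = 265.3): to p=0 gives 56 → no gain ✓; to p=8.3 gives 275 − 21×8.3 = 100.7 → no gain ✓.
4 of the 6 constraints hold; not an equilibrium.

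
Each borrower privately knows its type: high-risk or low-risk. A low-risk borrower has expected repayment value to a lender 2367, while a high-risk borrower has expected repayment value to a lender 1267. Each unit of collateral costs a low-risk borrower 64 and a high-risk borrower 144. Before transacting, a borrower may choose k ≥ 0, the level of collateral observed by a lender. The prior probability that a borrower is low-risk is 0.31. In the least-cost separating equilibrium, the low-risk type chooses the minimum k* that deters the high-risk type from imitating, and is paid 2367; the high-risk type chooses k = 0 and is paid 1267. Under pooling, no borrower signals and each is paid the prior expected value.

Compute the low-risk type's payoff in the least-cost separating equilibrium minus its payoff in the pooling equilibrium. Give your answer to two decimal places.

Least-cost separating signal: k* solves 1267 = 2367 − 144·k*, so k* = (2367 − 1267)/144 ≈ 7.6389.
Low-risk type's separating payoff: 2367 − 64 × k* = 2367 − 64 × (2367 − 1267)/144 = 2367 − 70400/144 ≈ 1878.1111.
Pooling payoff: 0.31 × 2367 + 0.69 × 1267 = 1608.
Difference: 1878.1111 − 1608 = 270.1111, i.e. 270.11 to two decimal places.
The low-risk type prefers to separate.

270.11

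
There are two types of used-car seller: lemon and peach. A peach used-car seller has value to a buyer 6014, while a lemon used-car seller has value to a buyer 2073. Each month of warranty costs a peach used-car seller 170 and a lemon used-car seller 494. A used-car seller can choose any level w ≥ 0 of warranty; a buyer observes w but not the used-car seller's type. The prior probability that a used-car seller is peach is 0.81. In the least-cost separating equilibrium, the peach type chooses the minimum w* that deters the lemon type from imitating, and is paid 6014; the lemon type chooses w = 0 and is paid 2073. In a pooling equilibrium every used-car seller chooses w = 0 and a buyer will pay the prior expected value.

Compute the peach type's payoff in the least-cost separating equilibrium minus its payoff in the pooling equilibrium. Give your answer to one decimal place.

-607.4

Least-cost separating signal: w* solves 2073 = 6014 − 494·w*, so w* = (6014 − 2073)/494 ≈ 7.9777.
Peach type's separating payoff: 6014 − 170 × w* = 6014 − 170 × (6014 − 2073)/494 = 6014 − 669970/494 ≈ 4657.785.
Pooling payoff: 0.81 × 6014 + 0.19 × 2073 = 5265.21.
Difference: 4657.785 − 5265.21 = -607.425, i.e. -607.4 to one decimal place.
The peach type would prefer the pooling outcome.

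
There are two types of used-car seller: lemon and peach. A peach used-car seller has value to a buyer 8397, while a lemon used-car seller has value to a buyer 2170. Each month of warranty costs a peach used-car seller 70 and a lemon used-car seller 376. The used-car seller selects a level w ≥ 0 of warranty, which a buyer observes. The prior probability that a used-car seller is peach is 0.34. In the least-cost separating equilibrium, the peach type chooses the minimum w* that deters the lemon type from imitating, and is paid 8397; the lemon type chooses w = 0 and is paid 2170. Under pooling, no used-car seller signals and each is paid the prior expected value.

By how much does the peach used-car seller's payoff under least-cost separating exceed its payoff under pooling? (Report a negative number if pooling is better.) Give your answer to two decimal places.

Least-cost separating signal: w* solves 2170 = 8397 − 376·w*, so w* = (8397 − 2170)/376 ≈ 16.5612.
Peach type's separating payoff: 8397 − 70 × w* = 8397 − 70 × (8397 − 2170)/376 = 8397 − 435890/376 ≈ 7237.7181.
Pooling payoff: 0.34 × 8397 + 0.66 × 2170 = 4287.18.
Difference: 7237.7181 − 4287.18 = 2950.5381, i.e. 2950.54 to two decimal places.
The peach type prefers to separate.

2950.54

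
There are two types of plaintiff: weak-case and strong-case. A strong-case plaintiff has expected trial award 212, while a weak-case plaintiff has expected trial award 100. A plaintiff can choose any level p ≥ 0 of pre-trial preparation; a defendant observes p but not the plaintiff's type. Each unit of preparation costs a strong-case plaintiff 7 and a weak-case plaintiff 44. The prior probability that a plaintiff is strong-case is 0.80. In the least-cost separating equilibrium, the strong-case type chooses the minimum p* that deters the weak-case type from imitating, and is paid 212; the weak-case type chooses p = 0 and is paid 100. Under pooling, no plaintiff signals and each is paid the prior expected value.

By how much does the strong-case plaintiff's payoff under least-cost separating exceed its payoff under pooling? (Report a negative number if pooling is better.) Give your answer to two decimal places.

Least-cost separating signal: p* solves 100 = 212 − 44·p*, so p* = (212 − 100)/44 ≈ 2.5455.
Strong-case type's separating payoff: 212 − 7 × p* = 212 − 7 × (212 − 100)/44 = 212 − 784/44 ≈ 194.1818.
Pooling payoff: 0.80 × 212 + 0.20 × 100 = 189.6.
Difference: 194.1818 − 189.6 = 4.5818, i.e. 4.58 to two decimal places.
The strong-case type prefers to separate.

4.58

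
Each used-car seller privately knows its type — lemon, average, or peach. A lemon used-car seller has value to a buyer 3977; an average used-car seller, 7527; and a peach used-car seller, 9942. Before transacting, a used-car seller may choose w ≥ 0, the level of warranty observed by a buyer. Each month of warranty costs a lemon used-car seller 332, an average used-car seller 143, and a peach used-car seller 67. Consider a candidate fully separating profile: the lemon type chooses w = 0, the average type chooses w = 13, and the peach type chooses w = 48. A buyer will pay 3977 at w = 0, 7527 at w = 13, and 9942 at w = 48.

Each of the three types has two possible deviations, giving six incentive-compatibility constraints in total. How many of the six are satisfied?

6

Lemon (own payoff 3977): to w=13 gives 7527 − 332×13 = 3211 → no gain ✓; to w=48 gives 9942 − 332×48 = -5994 → no gain ✓.
Peach (own payoff 9942 − 67×48 = 6726): to w=0 gives 3977 → no gain ✓; to w=13 gives 7527 − 67×13 = 6656 → no gain ✓.
Average (own payoff 7527 − 143×13 = 5668): to w=0 gives 3977 → no gain ✓; to w=48 gives 9942 − 143×48 = 3078 → no gain ✓.
6 of the 6 constraints hold; this profile is a separating equilibrium.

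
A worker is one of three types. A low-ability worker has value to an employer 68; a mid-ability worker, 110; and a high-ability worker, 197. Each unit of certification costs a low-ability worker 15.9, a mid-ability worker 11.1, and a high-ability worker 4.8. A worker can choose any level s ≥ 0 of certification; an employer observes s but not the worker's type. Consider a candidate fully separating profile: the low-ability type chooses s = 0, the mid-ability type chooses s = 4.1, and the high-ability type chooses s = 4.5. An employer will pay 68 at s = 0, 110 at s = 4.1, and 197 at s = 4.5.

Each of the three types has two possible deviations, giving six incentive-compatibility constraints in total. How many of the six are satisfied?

Mid-ability (own payoff 110 − 11.1×4.1 = 64.49): to s=0 gives 68 → profitable ✗; to s=4.5 gives 197 − 11.1×4.5 = 147.05 → profitable ✗.
High-ability (own payoff 197 − 4.8×4.5 = 175.4): to s=0 gives 68 → no gain ✓; to s=4.1 gives 110 − 4.8×4.1 = 90.32 → no gain ✓.
Low-ability (own payoff 68): to s=4.1 gives 110 − 15.9×4.1 = 44.81 → no gain ✓; to s=4.5 gives 197 − 15.9×4.5 = 125.45 → profitable ✗.
3 of the 6 constraints hold; not an equilibrium.

3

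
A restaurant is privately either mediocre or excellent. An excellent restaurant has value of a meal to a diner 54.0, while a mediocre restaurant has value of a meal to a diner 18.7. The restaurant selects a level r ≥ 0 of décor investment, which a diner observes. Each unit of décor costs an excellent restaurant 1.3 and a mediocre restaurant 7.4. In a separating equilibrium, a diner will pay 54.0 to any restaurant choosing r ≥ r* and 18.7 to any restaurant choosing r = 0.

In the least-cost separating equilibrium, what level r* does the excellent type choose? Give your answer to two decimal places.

4.77

A mediocre restaurant choosing r = 0 receives 18.7.
Imitating at r* instead would pay 54.0 at cost 7.4·r*, netting 54.0 − 7.4·r*.
Indifference: 18.7 = 54.0 − 7.4·r*, so r* = (54.0 − 18.7) / 7.4 ≈ 4.77.
This is the mediocre type's binding incentive-compatibility constraint; any r ≥ 4.77 sustains separation on that side.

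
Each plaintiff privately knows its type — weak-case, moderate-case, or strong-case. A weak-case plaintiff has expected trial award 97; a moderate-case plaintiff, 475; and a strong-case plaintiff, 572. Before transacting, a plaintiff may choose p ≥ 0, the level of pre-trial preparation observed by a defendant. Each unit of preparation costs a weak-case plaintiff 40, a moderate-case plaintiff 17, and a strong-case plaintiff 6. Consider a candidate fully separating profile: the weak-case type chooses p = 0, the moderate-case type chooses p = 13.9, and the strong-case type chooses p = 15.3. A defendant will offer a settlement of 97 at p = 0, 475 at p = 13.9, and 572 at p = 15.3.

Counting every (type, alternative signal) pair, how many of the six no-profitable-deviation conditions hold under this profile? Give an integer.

5

Strong-case (own payoff 572 − 6×15.3 = 480.2): to p=0 gives 97 → no gain ✓; to p=13.9 gives 475 − 6×13.9 = 391.6 → no gain ✓.
Weak-case (own payoff 97): to p=13.9 gives 475 − 40×13.9 = -81 → no gain ✓; to p=15.3 gives 572 − 40×15.3 = -40 → no gain ✓.
Moderate-case (own payoff 475 − 17×13.9 = 238.7): to p=0 gives 97 → no gain ✓; to p=15.3 gives 572 − 17×15.3 = 311.9 → profitable ✗.
5 of the 6 constraints hold; not an equilibrium.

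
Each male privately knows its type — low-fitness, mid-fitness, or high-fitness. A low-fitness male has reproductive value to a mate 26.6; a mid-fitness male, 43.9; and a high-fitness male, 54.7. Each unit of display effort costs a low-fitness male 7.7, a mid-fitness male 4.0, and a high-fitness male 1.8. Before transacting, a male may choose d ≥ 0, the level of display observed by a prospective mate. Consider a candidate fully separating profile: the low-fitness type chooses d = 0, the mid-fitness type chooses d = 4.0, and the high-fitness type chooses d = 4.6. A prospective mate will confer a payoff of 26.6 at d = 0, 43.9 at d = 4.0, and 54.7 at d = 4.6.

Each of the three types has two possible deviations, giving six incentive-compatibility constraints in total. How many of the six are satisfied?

5

Low-fitness (own payoff 26.6): to d=4.0 gives 43.9 − 7.7×4.0 = 13.1 → no gain ✓; to d=4.6 gives 54.7 − 7.7×4.6 = 19.28 → no gain ✓.
Mid-fitness (own payoff 43.9 − 4.0×4.0 = 27.9): to d=0 gives 26.6 → no gain ✓; to d=4.6 gives 54.7 − 4.0×4.6 = 36.3 → profitable ✗.
High-fitness (own payoff 54.7 − 1.8×4.6 = 46.42): to d=0 gives 26.6 → no gain ✓; to d=4.0 gives 43.9 − 1.8×4.0 = 36.7 → no gain ✓.
5 of the 6 constraints hold; not an equilibrium.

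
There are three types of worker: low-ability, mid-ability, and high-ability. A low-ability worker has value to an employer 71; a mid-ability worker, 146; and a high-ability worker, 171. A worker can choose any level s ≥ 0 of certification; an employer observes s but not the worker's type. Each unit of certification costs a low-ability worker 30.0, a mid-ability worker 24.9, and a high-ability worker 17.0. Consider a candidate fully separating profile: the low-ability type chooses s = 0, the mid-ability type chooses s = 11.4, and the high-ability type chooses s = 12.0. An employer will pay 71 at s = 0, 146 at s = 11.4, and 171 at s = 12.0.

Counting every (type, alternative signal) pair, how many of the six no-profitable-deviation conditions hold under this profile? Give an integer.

3

High-ability (own payoff 171 − 17.0×12.0 = -33): to s=0 gives 71 → profitable ✗; to s=11.4 gives 146 − 17.0×11.4 = -47.8 → no gain ✓.
Low-ability (own payoff 71): to s=11.4 gives 146 − 30.0×11.4 = -196 → no gain ✓; to s=12.0 gives 171 − 30.0×12.0 = -189 → no gain ✓.
Mid-ability (own payoff 146 − 24.9×11.4 = -137.86): to s=0 gives 71 → profitable ✗; to s=12.0 gives 171 − 24.9×12.0 = -127.8 → profitable ✗.
3 of the 6 constraints hold; not an equilibrium.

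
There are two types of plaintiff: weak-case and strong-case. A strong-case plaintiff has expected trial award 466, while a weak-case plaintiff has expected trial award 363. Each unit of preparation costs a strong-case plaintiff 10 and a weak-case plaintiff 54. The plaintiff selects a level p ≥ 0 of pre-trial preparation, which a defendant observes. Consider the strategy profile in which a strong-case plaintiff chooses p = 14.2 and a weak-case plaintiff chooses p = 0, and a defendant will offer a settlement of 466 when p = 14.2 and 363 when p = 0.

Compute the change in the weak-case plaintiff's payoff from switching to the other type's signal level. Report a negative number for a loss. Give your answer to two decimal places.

Playing p = 0 the weak-case plaintiff receives 363.
Deviating to p = 14.2 brings payment 466 at cost 54 × 14.2 = 766.8, netting -300.8.
Gain from deviating: -300.8 − 363 = -663.80.
The gain is negative, so the weak-case type's incentive-compatibility constraint is satisfied.

-663.80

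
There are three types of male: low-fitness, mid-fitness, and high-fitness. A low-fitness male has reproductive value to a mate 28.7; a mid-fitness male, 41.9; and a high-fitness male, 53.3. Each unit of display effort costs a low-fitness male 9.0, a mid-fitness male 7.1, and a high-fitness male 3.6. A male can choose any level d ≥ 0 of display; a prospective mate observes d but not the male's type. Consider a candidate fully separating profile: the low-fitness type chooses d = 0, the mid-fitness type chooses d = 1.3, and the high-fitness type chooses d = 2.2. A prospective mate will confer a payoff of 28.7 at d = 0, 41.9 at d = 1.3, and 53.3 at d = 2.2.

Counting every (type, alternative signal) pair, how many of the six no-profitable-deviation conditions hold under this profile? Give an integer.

High-fitness (own payoff 53.3 − 3.6×2.2 = 45.38): to d=0 gives 28.7 → no gain ✓; to d=1.3 gives 41.9 − 3.6×1.3 = 37.22 → no gain ✓.
Low-fitness (own payoff 28.7): to d=1.3 gives 41.9 − 9.0×1.3 = 30.2 → profitable ✗; to d=2.2 gives 53.3 − 9.0×2.2 = 33.5 → profitable ✗.
Mid-fitness (own payoff 41.9 − 7.1×1.3 = 32.67): to d=0 gives 28.7 → no gain ✓; to d=2.2 gives 53.3 − 7.1×2.2 = 37.68 → profitable ✗.
3 of the 6 constraints hold; not an equilibrium.

3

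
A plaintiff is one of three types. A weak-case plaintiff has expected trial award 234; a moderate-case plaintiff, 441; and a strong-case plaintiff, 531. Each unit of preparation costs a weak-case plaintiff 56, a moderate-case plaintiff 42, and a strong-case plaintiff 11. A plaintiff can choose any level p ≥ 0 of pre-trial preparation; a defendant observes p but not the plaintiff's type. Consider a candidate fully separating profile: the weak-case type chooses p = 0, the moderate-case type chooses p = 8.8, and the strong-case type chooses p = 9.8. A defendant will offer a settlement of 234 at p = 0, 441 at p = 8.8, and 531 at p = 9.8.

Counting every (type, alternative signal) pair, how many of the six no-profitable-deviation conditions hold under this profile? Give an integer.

Weak-case (own payoff 234): to p=8.8 gives 441 − 56×8.8 = -51.8 → no gain ✓; to p=9.8 gives 531 − 56×9.8 = -17.8 → no gain ✓.
Strong-case (own payoff 531 − 11×9.8 = 423.2): to p=0 gives 234 → no gain ✓; to p=8.8 gives 441 − 11×8.8 = 344.2 → no gain ✓.
Moderate-case (own payoff 441 − 42×8.8 = 71.4): to p=0 gives 234 → profitable ✗; to p=9.8 gives 531 − 42×9.8 = 119.4 → profitable ✗.
4 of the 6 constraints hold; not an equilibrium.

4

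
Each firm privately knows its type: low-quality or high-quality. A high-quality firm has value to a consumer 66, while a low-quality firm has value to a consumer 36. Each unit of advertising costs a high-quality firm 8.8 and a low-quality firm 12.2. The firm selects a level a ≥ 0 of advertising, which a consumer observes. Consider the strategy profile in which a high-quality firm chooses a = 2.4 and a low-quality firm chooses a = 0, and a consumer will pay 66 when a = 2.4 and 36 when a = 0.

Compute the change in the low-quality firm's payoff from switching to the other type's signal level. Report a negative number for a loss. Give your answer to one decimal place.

0.7

Playing a = 0 the low-quality firm receives 36.
Deviating to a = 2.4 brings payment 66 at cost 12.2 × 2.4 = 29.28, netting 36.72.
Gain from deviating: 36.72 − 36 = 0.72, i.e. 0.7 to one decimal place.
The gain is positive, so the low-quality type's incentive-compatibility constraint is violated — this profile is not a separating equilibrium.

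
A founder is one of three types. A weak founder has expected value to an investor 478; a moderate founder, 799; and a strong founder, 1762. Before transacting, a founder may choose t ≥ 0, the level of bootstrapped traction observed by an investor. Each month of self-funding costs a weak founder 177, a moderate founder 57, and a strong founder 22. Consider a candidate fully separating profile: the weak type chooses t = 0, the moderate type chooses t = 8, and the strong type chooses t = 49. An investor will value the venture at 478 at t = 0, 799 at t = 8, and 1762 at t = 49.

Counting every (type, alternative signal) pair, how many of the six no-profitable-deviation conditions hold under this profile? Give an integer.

5

Strong (own payoff 1762 − 22×49 = 684): to t=0 gives 478 → no gain ✓; to t=8 gives 799 − 22×8 = 623 → no gain ✓.
Moderate (own payoff 799 − 57×8 = 343): to t=0 gives 478 → profitable ✗; to t=49 gives 1762 − 57×49 = -1031 → no gain ✓.
Weak (own payoff 478): to t=8 gives 799 − 177×8 = -617 → no gain ✓; to t=49 gives 1762 − 177×49 = -6911 → no gain ✓.
5 of the 6 constraints hold; not an equilibrium.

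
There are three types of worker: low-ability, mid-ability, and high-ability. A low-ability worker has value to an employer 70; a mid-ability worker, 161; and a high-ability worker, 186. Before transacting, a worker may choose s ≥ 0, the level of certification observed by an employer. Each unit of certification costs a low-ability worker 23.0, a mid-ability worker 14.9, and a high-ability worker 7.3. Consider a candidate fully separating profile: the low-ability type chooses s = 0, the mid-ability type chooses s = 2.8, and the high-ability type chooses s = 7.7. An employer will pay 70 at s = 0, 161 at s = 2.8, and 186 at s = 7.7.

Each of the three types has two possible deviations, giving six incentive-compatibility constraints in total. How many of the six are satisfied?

4

Low-ability (own payoff 70): to s=2.8 gives 161 − 23.0×2.8 = 96.6 → profitable ✗; to s=7.7 gives 186 − 23.0×7.7 = 8.9 → no gain ✓.
High-ability (own payoff 186 − 7.3×7.7 = 129.79): to s=0 gives 70 → no gain ✓; to s=2.8 gives 161 − 7.3×2.8 = 140.56 → profitable ✗.
Mid-ability (own payoff 161 − 14.9×2.8 = 119.28): to s=0 gives 70 → no gain ✓; to s=7.7 gives 186 − 14.9×7.7 = 71.27 → no gain ✓.
4 of the 6 constraints hold; not an equilibrium.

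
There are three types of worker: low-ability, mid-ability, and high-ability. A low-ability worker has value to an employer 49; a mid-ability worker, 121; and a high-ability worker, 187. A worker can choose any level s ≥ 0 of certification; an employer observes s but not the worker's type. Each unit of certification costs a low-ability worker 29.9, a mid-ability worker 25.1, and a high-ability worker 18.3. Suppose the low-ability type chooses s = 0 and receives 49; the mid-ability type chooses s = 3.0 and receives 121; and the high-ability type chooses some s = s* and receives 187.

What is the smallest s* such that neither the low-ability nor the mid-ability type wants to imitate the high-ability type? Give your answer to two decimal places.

5.63

Mid-ability type (on-path payoff 121 − 25.1×3.0 = 45.7) won't mimic when 45.7 ≥ 187 − 25.1·s*, i.e. s* ≥ 5.63.
Low-ability type (on-path payoff 49) won't mimic when 49 ≥ 187 − 29.9·s*, i.e. s* ≥ 4.62.
Both must hold, so s* = max(4.62, 5.63) = 5.63. The mid-ability type's constraint binds.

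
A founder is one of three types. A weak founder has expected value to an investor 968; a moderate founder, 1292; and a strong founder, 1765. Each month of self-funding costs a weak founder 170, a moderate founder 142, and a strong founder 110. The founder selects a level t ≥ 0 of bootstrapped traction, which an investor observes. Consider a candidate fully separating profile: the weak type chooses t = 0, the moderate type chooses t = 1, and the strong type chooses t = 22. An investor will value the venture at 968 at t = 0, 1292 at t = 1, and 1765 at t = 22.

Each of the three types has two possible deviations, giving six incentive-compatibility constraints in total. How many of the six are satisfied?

3

Strong (own payoff 1765 − 110×22 = -655): to t=0 gives 968 → profitable ✗; to t=1 gives 1292 − 110×1 = 1182 → profitable ✗.
Weak (own payoff 968): to t=1 gives 1292 − 170×1 = 1122 → profitable ✗; to t=22 gives 1765 − 170×22 = -1975 → no gain ✓.
Moderate (own payoff 1292 − 142×1 = 1150): to t=0 gives 968 → no gain ✓; to t=22 gives 1765 − 142×22 = -1359 → no gain ✓.
3 of the 6 constraints hold; not an equilibrium.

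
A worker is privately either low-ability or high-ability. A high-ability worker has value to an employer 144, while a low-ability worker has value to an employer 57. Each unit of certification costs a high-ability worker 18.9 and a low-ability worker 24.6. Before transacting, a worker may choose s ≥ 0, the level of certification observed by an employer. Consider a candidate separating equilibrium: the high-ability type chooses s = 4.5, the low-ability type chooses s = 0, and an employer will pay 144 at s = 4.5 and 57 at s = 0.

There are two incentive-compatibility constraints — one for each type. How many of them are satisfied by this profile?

2

High-ability type: signal → 144 − 18.9 × 4.5 = 58.95; deviate to 0 → 57. IC holds (58.95 ≥ 57).
Low-ability type: stay at 0 → 57; mimic → 144 − 24.6 × 4.5 = 33.3. IC holds (57 ≥ 33.3).
2 of 2 constraints hold, so this is a separating equilibrium.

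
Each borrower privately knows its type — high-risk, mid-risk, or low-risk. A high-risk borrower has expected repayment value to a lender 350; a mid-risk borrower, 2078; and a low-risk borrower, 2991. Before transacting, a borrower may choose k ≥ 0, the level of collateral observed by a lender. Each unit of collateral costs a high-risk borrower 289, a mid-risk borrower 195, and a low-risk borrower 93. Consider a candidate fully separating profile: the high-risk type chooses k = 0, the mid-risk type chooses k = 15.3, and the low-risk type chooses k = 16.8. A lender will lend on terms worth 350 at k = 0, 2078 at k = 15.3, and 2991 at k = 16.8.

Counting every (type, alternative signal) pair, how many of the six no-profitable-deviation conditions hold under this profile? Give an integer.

Mid-risk (own payoff 2078 − 195×15.3 = -905.5): to k=0 gives 350 → profitable ✗; to k=16.8 gives 2991 − 195×16.8 = -285 → profitable ✗.
High-risk (own payoff 350): to k=15.3 gives 2078 − 289×15.3 = -2343.7 → no gain ✓; to k=16.8 gives 2991 − 289×16.8 = -1864.2 → no gain ✓.
Low-risk (own payoff 2991 − 93×16.8 = 1428.6): to k=0 gives 350 → no gain ✓; to k=15.3 gives 2078 − 93×15.3 = 655.1 → no gain ✓.
4 of the 6 constraints hold; not an equilibrium.

4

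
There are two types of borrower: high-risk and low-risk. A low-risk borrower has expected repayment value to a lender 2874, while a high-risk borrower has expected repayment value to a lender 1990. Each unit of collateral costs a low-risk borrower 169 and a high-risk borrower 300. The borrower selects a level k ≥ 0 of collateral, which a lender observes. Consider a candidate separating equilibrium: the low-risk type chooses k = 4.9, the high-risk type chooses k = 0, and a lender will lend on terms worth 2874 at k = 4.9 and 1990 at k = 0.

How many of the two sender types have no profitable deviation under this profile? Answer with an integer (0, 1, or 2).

2

High-risk type: stay at 0 → 1990; mimic → 2874 − 300 × 4.9 = 1404. IC holds (1990 ≥ 1404).
Low-risk type: signal → 2874 − 169 × 4.9 = 2045.9; deviate to 0 → 1990. IC holds (2045.9 ≥ 1990).
2 of 2 constraints hold, so this is a separating equilibrium.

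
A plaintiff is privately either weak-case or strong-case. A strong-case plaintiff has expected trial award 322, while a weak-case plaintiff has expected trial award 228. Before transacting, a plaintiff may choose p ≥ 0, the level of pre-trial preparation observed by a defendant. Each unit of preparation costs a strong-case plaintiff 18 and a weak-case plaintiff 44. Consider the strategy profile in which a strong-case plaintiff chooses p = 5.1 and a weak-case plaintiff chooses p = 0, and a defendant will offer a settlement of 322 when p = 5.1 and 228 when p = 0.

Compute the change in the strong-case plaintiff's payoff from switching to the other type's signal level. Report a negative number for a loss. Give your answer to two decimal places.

Playing p = 5.1 the strong-case plaintiff receives 322 − 18 × 5.1 = 230.2.
Deviating to p = 0 yields 228 instead.
Gain from deviating: 228 − 230.2 = -2.20.
The gain is negative, so the strong-case type's incentive-compatibility constraint is satisfied.

-2.20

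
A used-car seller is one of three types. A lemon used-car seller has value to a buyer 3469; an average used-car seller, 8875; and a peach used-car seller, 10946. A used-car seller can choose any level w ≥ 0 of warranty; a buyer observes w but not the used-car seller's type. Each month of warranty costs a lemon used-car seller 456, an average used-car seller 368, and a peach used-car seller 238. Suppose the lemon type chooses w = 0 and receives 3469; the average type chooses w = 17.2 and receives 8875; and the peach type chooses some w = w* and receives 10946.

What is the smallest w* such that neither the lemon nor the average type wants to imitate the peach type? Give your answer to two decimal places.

Lemon type (on-path payoff 3469) won't mimic when 3469 ≥ 10946 − 456·w*, i.e. w* ≥ 16.40.
Average type (on-path payoff 8875 − 368×17.2 = 2545.4) won't mimic when 2545.4 ≥ 10946 − 368·w*, i.e. w* ≥ 22.83.
Both must hold, so w* = max(16.40, 22.83) = 22.83. The average type's constraint binds.

22.83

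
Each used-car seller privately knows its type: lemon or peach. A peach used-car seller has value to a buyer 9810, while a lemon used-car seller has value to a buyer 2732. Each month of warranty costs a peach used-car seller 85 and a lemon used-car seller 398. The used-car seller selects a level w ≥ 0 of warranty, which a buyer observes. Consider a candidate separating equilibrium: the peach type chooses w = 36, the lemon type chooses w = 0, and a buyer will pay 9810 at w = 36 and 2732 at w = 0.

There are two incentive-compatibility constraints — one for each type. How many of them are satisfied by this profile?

2

Peach type: signal → 9810 − 85 × 36 = 6750; deviate to 0 → 2732. IC holds (6750 ≥ 2732).
Lemon type: stay at 0 → 2732; mimic → 9810 − 398 × 36 = -4518. IC holds (2732 ≥ -4518).
2 of 2 constraints hold, so this is a separating equilibrium.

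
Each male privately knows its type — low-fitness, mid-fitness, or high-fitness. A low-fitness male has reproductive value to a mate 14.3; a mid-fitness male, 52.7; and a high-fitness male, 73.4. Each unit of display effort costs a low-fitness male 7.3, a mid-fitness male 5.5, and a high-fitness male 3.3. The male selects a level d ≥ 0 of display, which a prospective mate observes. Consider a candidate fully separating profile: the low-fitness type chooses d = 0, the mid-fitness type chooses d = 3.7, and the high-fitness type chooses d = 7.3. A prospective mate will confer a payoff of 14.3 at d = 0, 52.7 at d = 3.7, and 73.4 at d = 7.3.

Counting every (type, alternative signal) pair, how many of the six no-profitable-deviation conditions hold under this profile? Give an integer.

Mid-fitness (own payoff 52.7 − 5.5×3.7 = 32.35): to d=0 gives 14.3 → no gain ✓; to d=7.3 gives 73.4 − 5.5×7.3 = 33.25 → profitable ✗.
Low-fitness (own payoff 14.3): to d=3.7 gives 52.7 − 7.3×3.7 = 25.69 → profitable ✗; to d=7.3 gives 73.4 − 7.3×7.3 = 20.11 → profitable ✗.
High-fitness (own payoff 73.4 − 3.3×7.3 = 49.31): to d=0 gives 14.3 → no gain ✓; to d=3.7 gives 52.7 − 3.3×3.7 = 40.49 → no gain ✓.
3 of the 6 constraints hold; not an equilibrium.

3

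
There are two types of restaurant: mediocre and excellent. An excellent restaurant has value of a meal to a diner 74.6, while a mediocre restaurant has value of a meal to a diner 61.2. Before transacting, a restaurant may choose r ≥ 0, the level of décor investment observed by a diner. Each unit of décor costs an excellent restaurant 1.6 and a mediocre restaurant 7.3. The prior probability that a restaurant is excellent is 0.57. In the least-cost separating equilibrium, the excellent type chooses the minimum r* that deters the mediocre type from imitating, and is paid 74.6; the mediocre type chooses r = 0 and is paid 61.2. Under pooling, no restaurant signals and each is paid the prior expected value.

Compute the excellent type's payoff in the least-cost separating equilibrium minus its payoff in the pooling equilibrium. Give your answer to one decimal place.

2.8

Least-cost separating signal: r* solves 61.2 = 74.6 − 7.3·r*, so r* = (74.6 − 61.2)/7.3 ≈ 1.8356.
Excellent type's separating payoff: 74.6 − 1.6 × r* = 74.6 − 1.6 × (74.6 − 61.2)/7.3 = 74.6 − 21.44/7.3 ≈ 71.663.
Pooling payoff: 0.57 × 74.6 + 0.43 × 61.2 = 68.838.
Difference: 71.663 − 68.838 = 2.825, i.e. 2.8 to one decimal place.
The excellent type prefers to separate.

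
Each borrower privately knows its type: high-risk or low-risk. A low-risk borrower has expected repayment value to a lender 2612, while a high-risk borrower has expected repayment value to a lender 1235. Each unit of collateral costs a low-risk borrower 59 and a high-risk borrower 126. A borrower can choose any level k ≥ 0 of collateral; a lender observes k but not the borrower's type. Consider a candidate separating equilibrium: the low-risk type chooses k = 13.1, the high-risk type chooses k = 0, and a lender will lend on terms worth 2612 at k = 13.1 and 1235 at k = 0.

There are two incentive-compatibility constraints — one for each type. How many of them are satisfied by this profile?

High-risk type: stay at 0 → 1235; mimic → 2612 − 126 × 13.1 = 961.4. IC holds (1235 ≥ 961.4).
Low-risk type: signal → 2612 − 59 × 13.1 = 1839.1; deviate to 0 → 1235. IC holds (1839.1 ≥ 1235).
2 of 2 constraints hold, so this is a separating equilibrium.

2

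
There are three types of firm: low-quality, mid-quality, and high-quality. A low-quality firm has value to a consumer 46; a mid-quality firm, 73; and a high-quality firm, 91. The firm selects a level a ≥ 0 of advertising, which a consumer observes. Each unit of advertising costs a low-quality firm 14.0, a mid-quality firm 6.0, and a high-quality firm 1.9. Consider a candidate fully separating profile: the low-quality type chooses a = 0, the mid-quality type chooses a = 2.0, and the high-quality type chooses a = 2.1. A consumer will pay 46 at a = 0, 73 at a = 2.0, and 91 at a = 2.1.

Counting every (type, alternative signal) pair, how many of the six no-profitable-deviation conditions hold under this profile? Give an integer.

4

Mid-quality (own payoff 73 − 6.0×2.0 = 61): to a=0 gives 46 → no gain ✓; to a=2.1 gives 91 − 6.0×2.1 = 78.4 → profitable ✗.
Low-quality (own payoff 46): to a=2.0 gives 73 − 14.0×2.0 = 45 → no gain ✓; to a=2.1 gives 91 − 14.0×2.1 = 61.6 → profitable ✗.
High-quality (own payoff 91 − 1.9×2.1 = 87.01): to a=0 gives 46 → no gain ✓; to a=2.0 gives 73 − 1.9×2.0 = 69.2 → no gain ✓.
4 of the 6 constraints hold; not an equilibrium.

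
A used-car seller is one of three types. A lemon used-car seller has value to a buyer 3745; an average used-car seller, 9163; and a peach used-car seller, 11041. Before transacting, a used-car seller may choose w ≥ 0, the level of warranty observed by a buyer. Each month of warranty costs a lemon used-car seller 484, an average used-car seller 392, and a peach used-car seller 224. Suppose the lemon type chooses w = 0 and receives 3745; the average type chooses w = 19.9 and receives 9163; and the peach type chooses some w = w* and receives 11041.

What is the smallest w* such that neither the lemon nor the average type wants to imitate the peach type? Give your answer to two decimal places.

Average type (on-path payoff 9163 − 392×19.9 = 1362.2) won't mimic when 1362.2 ≥ 11041 − 392·w*, i.e. w* ≥ 24.69.
Lemon type (on-path payoff 3745) won't mimic when 3745 ≥ 11041 − 484·w*, i.e. w* ≥ 15.07.
Both must hold, so w* = max(15.07, 24.69) = 24.69. The average type's constraint binds.

24.69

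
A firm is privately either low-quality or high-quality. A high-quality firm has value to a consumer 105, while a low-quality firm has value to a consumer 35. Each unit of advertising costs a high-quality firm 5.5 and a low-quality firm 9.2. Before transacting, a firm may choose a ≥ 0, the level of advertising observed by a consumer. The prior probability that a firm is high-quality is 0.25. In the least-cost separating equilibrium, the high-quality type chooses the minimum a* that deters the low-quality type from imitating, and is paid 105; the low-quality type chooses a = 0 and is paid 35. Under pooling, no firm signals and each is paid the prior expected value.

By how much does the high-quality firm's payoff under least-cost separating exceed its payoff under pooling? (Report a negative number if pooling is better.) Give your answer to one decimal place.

10.7

Least-cost separating signal: a* solves 35 = 105 − 9.2·a*, so a* = (105 − 35)/9.2 ≈ 7.6087.
High-quality type's separating payoff: 105 − 5.5 × a* = 105 − 5.5 × (105 − 35)/9.2 = 105 − 385/9.2 ≈ 63.152.
Pooling payoff: 0.25 × 105 + 0.75 × 35 = 52.5.
Difference: 63.152 − 52.5 = 10.652, i.e. 10.7 to one decimal place.
The high-quality type prefers to separate.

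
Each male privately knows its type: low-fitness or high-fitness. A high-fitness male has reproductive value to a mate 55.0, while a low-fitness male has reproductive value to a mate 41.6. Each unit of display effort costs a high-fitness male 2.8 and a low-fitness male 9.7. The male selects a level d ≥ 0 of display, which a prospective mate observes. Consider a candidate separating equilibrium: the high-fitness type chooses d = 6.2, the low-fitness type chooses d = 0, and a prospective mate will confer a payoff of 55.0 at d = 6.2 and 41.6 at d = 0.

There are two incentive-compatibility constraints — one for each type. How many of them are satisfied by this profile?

Low-fitness type: stay at 0 → 41.6; mimic → 55.0 − 9.7 × 6.2 = -5.14. IC holds (41.6 ≥ -5.14).
High-fitness type: signal → 55.0 − 2.8 × 6.2 = 37.64; deviate to 0 → 41.6. IC fails (37.64 < 41.6).
1 of 2 constraints hold, so this profile is not an equilibrium.

1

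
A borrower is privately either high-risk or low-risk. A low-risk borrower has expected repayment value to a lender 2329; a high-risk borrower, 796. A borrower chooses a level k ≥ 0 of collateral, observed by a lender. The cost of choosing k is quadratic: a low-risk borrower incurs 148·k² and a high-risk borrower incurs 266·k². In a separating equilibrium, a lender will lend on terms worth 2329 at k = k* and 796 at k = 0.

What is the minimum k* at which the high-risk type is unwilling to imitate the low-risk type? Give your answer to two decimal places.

2.40

The high-risk type at k = 0 receives 796; imitating at k* yields 2329 − 266·k*².
Indifference: 796 = 2329 − 266·k*², so k*² = (2329 − 796) / 266 ≈ 5.7632.
k* = √5.7632 ≈ 2.40.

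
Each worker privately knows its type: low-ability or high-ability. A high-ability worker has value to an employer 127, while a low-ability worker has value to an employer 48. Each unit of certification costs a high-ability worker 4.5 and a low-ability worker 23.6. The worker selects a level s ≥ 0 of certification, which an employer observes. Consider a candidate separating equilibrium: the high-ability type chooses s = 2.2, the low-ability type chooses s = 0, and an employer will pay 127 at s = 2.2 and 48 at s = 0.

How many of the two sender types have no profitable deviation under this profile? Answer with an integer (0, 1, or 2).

Low-ability type: stay at 0 → 48; mimic → 127 − 23.6 × 2.2 = 75.08. IC fails (48 < 75.08).
High-ability type: signal → 127 − 4.5 × 2.2 = 117.1; deviate to 0 → 48. IC holds (117.1 ≥ 48).
1 of 2 constraints hold, so this profile is not an equilibrium.

1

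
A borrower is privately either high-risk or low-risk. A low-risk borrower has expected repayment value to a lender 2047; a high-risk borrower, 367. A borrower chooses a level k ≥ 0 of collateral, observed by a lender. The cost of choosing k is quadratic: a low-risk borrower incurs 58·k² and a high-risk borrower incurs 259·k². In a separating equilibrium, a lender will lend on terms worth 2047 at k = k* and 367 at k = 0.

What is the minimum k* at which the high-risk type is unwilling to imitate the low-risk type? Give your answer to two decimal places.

2.55

The high-risk type at k = 0 receives 367; imitating at k* yields 2047 − 259·k*².
Indifference: 367 = 2047 − 259·k*², so k*² = (2047 − 367) / 259 ≈ 6.4865.
k* = √6.4865 ≈ 2.55.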